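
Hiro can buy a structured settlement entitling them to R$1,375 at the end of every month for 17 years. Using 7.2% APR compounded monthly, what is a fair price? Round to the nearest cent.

Periodic rate i = 0.072/12 = 0.006; n = 17 × 12 = 204 periods.
Annuity factor a(204|0.006) = 117.478495; PV = 1375 × 117.478495 = 161,532.9302

R$161,532.93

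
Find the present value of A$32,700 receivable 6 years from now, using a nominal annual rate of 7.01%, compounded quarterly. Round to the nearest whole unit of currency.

A$21,551

With 4 periods per year: i = 0.017525, n = 24.
PV = FV·(1+i)^(−n) = 32,700 × 0.659049 = 21,550.9109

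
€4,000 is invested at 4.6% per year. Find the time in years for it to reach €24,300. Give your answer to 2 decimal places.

(1+i)^n = 24300/4000 = 6.07500, so n = ln 6.07500 / ln 1.046 = 40.1167 years

40.12 years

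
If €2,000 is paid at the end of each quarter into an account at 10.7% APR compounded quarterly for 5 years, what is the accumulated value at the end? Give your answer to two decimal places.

With 4 periods per year: i = 0.02675, n = 20.
FV = 2000 × [(1+0.02675)^20 − 1] / 0.02675 = 2000 × 25.999480 = 51,998.9598

€51,998.96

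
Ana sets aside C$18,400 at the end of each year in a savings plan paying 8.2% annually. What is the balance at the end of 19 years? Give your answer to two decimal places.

C$778,658.24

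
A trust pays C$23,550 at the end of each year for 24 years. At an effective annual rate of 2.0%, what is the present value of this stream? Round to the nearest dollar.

C$445,423

Annuity factor a(24|0.02) = 18.913926; PV = 23550 × 18.913926 = 445,422.9480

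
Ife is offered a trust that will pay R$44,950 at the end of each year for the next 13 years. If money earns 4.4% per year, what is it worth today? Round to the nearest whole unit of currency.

R$437,917

Annuity factor a(13|0.044) = 9.742306; PV = 44950 × 9.742306 = 437,916.6551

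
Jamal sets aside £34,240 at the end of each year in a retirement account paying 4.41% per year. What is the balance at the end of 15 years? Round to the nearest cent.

£706,874.59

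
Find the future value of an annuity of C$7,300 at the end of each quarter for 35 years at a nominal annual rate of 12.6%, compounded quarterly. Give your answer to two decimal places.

C$17,579,931.73

With 4 periods per year: i = 0.0315, n = 140.
FV = 7300 × [(1+0.0315)^140 − 1] / 0.0315 = 7300 × 2408.209826 = 17,579,931.7333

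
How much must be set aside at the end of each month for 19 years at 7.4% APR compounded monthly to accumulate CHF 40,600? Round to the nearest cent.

CHF 81.76

With 12 periods per year: i = 0.00616667, n = 228.
FV-annuity factor = 496.545224; PMT = 40600 / 496.545224 = 81.7650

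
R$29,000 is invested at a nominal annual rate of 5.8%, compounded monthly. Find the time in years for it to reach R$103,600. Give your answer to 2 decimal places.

22.01 years

Periodic rate i = 0.058/12 = 0.00483333.
n = ln(103600/29000) / ln(1+0.00483333) = ln(3.57241) / 0.004822 = 264.0654 months
= 264.0654/12 years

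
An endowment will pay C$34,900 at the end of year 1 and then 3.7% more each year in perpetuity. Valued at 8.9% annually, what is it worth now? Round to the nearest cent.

C$671,153.85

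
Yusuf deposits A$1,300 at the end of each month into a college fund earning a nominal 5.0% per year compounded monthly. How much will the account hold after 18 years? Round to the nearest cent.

i = 0.05/12 = 0.00416667 per month; n = 18·12 = 216.
FV = PMT · [(1+i)^n − 1] / i = 1300 · 349.202021 = 453,962.6279

A$453,962.63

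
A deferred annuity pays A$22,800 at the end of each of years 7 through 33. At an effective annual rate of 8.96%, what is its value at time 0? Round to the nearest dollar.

A$137,073

PV at t=6 (ordinary 27-year annuity): 22800 × a(27|0.0896) = 22800 × 10.060492 = 229,379.2176
Discount back 6 years: 229,379.2176 × (1+0.0896)^(−6) = 229,379.2176 × 0.597582 = 137,072.8680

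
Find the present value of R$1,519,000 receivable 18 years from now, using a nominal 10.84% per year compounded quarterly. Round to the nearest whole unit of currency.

R$221,534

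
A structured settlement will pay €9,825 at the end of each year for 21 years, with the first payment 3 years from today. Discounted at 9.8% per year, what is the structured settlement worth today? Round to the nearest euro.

PV at t=2 (ordinary 21-year annuity): 9825 × a(21|0.098) = 9825 × 8.771482 = 86,179.8124
PV₀ = 86,179.8124 / (1+0.098)^2 = 86,179.8124 / 1.205604 = 71,482.6862

€71,483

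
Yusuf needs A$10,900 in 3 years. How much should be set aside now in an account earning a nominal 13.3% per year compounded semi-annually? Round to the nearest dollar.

A$7,407

Periodic rate i = 0.133/2 = 0.0665; n = 3 × 2 = 6 periods.
PV = FV·(1+i)^(−n) = 10,900 × 0.679571 = 7,407.3240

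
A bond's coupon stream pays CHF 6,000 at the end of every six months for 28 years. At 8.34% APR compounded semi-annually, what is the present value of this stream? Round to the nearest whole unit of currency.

Periodic rate i = 0.0834/2 = 0.0417; n = 28 × 2 = 56 periods.
PV = 6000 × [1 − (1+0.0417)^(−56)] / 0.0417 = 6000 × 21.547072 = 129,282.4329

CHF 129,282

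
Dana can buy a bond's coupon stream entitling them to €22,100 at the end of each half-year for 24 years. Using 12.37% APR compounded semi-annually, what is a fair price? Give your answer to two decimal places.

€337,270.43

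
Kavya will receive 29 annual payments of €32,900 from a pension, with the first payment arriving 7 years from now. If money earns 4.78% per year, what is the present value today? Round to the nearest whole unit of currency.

€385,829

PV at t=6 (ordinary 29-year annuity): 32900 × a(29|0.0478) = 32900 × 15.519197 = 510,581.5956
Discount back 6 years: 510,581.5956 × (1+0.0478)^(−6) = 510,581.5956 × 0.755666 = 385,828.9326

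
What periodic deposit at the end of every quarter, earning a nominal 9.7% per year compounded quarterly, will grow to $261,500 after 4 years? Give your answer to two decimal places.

$13,572.54

Periodic rate i = 0.097/4 = 0.02425; n = 4 × 4 = 16 periods.
FV-annuity factor = 19.266849; PMT = 261500 / 19.266849 = 13,572.5358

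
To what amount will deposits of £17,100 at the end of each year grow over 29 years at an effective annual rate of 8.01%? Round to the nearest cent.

FV = 17100 × [(1+0.0801)^29 − 1] / 0.0801 = 17100 × 104.148888 = 1,780,945.9924

£1,780,945.99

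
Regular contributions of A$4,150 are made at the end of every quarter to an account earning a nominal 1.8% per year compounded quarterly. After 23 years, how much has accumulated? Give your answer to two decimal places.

A$471,673.11

Periodic rate i = 0.018/4 = 0.0045; n = 23 × 4 = 92 periods.
FV = 4150 × [(1+0.0045)^92 − 1] / 0.0045 = 4150 × 113.656170 = 471,673.1066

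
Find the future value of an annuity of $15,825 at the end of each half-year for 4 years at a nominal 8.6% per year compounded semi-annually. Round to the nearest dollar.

$147,383

i = 0.086/2 = 0.043 per half-year; n = 4·2 = 8.
FV = 15825 × [(1+0.043)^8 − 1] / 0.043 = 15825 × 9.313305 = 147,383.0534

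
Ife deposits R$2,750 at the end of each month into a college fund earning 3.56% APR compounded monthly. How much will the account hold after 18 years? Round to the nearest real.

R$830,746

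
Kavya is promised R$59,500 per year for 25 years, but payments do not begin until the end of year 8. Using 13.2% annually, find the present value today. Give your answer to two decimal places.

R$180,714.03

PV at t=7 (ordinary 25-year annuity): 59500 × a(25|0.132) = 59500 × 7.234356 = 430,444.1878
PV₀ = 430,444.1878 / (1+0.132)^7 = 430,444.1878 / 2.381908 = 180,714.0255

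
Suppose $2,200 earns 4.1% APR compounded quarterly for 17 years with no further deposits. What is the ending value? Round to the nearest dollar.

$4,401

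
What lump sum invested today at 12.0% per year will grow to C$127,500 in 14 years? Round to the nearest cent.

C$26,089.03

Discount factor = (1+0.12)^(−14) = 0.204620; PV = 127,500 × 0.204620 = 26,089.0261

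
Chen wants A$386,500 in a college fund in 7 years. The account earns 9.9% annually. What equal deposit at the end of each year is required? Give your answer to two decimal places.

PMT = 386500 / ( [(1+0.099)^7 − 1] / 0.099 ) = 386500 / 9.458080 = 40,864.5297

A$40,864.53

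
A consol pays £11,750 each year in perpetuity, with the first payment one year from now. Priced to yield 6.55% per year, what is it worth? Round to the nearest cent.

£179,389.31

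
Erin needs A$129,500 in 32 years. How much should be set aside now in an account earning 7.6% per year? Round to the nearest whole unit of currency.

A$12,424

PV = 129,500 / (1 + 0.076)^32 = 129,500 / 10.422999 = 12,424.4475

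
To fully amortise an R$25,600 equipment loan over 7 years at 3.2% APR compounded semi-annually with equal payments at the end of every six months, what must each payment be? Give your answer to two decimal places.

R$2,055.54

With 2 periods per year: i = 0.016, n = 14.
Annuity-PV factor = 12.454146; PMT = 25600 / 12.454146 = 2,055.5404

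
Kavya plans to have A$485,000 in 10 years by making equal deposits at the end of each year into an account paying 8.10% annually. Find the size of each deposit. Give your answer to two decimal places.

A$33,320.65

FV-annuity factor = 14.555538; PMT = 485000 / 14.555538 = 33,320.6519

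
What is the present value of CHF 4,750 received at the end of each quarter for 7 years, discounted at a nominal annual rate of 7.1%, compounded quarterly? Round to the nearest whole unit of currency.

i = 0.071/4 = 0.01775 per quarter; n = 7·4 = 28.
Annuity factor a(28|0.01775) = 21.914884; PV = 4750 × 21.914884 = 104,095.7000

CHF 104,096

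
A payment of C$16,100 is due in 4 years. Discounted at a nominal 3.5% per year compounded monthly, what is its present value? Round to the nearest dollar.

C$14,000

i = 0.035/12 = 0.00291667 per month; n = 4·12 = 48.
PV = 16,100 / (1 + 0.00291667)^48 = 16,100 / 1.150039 = 13,999.5200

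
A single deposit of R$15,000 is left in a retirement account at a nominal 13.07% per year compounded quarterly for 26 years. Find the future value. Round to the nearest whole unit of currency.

R$424,925

i = 0.1307/4 = 0.032675 per quarter; n = 26·4 = 104.
15,000 × (1+0.032675)^104 = 15,000 × 28.328331 = 424,924.9626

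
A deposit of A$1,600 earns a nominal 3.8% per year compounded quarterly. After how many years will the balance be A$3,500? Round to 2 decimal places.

20.70 years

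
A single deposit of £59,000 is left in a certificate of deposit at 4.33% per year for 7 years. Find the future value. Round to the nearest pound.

59,000 × (1+0.0433)^7 = 59,000 × 1.345440 = 79,380.9813

£79,381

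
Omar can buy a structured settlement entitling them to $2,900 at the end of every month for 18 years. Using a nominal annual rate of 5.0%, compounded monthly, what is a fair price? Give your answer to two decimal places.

$412,497.92

i = 0.05/12 = 0.00416667 per month; n = 18·12 = 216.
Annuity factor a(216|0.00416667) = 142.240661; PV = 2900 × 142.240661 = 412,497.9177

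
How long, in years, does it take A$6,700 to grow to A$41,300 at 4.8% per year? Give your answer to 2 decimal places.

n = ln(41300/6700) / ln(1+0.048) = ln(6.16418) / 0.046884 = 38.7930 years

38.79 years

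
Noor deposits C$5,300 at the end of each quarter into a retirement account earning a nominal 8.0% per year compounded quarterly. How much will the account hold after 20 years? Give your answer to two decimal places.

Periodic rate i = 0.08/4 = 0.02; n = 20 × 4 = 80 periods.
FV = PMT · [(1+i)^n − 1] / i = 5300 · 193.771958 = 1,026,991.3764

C$1,026,991.38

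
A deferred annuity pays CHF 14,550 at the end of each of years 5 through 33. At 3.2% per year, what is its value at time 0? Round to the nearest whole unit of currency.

Value one period before first payment (t=4): 14550 × [1 − (1+0.032)^(−29)] / 0.032 = 14550 × 18.714583 = 272,297.1765
Discount back 4 years: 272,297.1765 × (1+0.032)^(−4) = 272,297.1765 × 0.881620 = 240,062.5135

CHF 240,063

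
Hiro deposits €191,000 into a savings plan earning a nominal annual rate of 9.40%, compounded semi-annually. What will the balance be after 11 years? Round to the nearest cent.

€524,638.75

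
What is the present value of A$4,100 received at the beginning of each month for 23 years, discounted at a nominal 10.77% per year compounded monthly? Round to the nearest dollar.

A$421,783

i = 0.1077/12 = 0.008975 per month; n = 23·12 = 276.
PV = PMT · [1 − (1+i)^(−n)] / i × (1+i) = 4100 · 102.873897 = 421,782.9766
(Beginning-of-period payments → annuity-due factor ×(1+i).)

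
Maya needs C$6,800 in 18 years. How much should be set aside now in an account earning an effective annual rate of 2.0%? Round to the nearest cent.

Discount factor = (1+0.02)^(−18) = 0.700159; PV = 6,800 × 0.700159 = 4,761.0837

C$4,761.08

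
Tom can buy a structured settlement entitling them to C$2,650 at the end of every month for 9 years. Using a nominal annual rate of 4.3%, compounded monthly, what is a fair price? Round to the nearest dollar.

C$236,976

Periodic rate i = 0.043/12 = 0.00358333; n = 9 × 12 = 108 periods.
PV = 2650 × [1 − (1+0.00358333)^(−108)] / 0.00358333 = 2650 × 89.424837 = 236,975.8183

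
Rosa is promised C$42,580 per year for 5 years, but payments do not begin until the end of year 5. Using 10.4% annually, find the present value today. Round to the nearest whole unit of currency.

C$107,556

Value one period before first payment (t=4): 42580 × [1 − (1+0.104)^(−5)] / 0.104 = 42580 × 3.752366 = 159,775.7324
PV₀ = 159,775.7324 / (1+0.104)^4 = 159,775.7324 / 1.485512 = 107,555.9705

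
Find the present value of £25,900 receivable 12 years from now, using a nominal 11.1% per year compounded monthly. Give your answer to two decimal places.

Periodic rate i = 0.111/12 = 0.00925; n = 12 × 12 = 144 periods.
Discount factor = (1+0.00925)^(−144) = 0.265570; PV = 25,900 × 0.265570 = 6,878.2602

£6,878.26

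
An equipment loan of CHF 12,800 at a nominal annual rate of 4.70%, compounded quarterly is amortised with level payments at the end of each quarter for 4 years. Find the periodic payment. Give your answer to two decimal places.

Periodic rate i = 0.047/4 = 0.01175; n = 4 × 4 = 16 periods.
Annuity-PV factor = 14.508655; PMT = 12800 / 14.508655 = 882.2320

CHF 882.23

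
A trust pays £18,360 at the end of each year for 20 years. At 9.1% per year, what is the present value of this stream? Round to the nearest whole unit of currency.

PV = 18360 × [1 − (1+0.091)^(−20)] / 0.091 = 18360 × 9.063865 = 166,412.5673

£166,413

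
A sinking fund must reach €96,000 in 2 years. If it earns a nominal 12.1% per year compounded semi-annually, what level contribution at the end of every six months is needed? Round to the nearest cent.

€21,928.51

Periodic rate i = 0.121/2 = 0.0605; n = 2 × 2 = 4 periods.
PMT = 96000 / ( [(1+0.0605)^4 − 1] / 0.0605 ) = 96000 / 4.377862 = 21,928.5099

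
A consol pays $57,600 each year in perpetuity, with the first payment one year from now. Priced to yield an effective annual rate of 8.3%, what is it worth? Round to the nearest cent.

$693,975.90

PV = PMT / i = 57600 / 0.083 = 693,975.9036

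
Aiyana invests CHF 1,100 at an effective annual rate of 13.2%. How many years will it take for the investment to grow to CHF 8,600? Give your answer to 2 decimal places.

(1+i)^n = 8600/1100 = 7.81818, so n = ln 7.81818 / ln 1.132 = 16.5862 years

16.59 years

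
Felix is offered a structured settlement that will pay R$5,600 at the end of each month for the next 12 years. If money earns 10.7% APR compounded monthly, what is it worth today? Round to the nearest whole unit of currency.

i = 0.107/12 = 0.00891667 per month; n = 12·12 = 144.
Annuity factor a(144|0.00891667) = 80.915016; PV = 5600 × 80.915016 = 453,124.0890

R$453,124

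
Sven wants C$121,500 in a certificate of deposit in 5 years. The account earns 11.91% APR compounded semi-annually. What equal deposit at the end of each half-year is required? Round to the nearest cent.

C$9,237.46

i = 0.1191/2 = 0.05955 per half-year; n = 5·2 = 10.
PMT = 121500 / ( [(1+0.05955)^10 − 1] / 0.05955 ) = 121500 / 13.152973 = 9,237.4552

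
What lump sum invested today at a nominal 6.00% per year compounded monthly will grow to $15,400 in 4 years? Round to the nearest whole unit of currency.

Periodic rate i = 0.06/12 = 0.005; n = 4 × 12 = 48 periods.
PV = FV·(1+i)^(−n) = 15,400 × 0.787098 = 12,121.3155

$12,121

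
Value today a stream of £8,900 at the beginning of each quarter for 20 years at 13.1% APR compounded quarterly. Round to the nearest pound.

i = 0.131/4 = 0.03275 per quarter; n = 20·4 = 80.
PV = PMT · [1 − (1+i)^(−n)] / i × (1+i) = 8900 · 29.140112 = 259,346.9929
Payments are at the start of each period, so multiply by (1+i).

£259,347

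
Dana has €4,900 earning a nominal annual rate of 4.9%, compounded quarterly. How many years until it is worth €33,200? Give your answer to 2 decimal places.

39.29 years

Periodic rate i = 0.049/4 = 0.01225.
n = ln(33200/4900) / ln(1+0.01225) = ln(6.77551) / 0.012176 = 157.1437 quarters
= 157.1437/4 years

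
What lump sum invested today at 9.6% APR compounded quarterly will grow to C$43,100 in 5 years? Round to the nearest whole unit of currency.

i = 0.096/4 = 0.024 per quarter; n = 5·4 = 20.
PV = 43,100 / (1 + 0.024)^20 = 43,100 / 1.606938 = 26,821.1958

C$26,821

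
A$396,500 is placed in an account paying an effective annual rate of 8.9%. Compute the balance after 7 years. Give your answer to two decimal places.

396,500 × (1+0.089)^7 = 396,500 × 1.816332 = 720,175.5118

A$720,175.51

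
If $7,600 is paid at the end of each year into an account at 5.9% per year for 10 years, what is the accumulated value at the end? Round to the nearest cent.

$99,704.84

Accumulation factor s(10|0.059) = 13.119058; FV = 7600 × 13.119058 = 99,704.8444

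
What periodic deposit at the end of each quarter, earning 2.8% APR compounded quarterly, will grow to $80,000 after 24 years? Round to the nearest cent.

With 4 periods per year: i = 0.007, n = 96.
FV-annuity factor = 136.224411; PMT = 80000 / 136.224411 = 587.2663

$587.27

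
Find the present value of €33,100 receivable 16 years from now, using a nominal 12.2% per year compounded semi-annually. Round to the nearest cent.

With 2 periods per year: i = 0.061, n = 32.
PV = FV·(1+i)^(−n) = 33,100 × 0.150351 = 4,976.6341

€4,976.63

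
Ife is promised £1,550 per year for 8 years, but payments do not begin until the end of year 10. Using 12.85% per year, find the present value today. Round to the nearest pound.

£2,519

PV at t=9 (ordinary 8-year annuity): 1550 × a(8|0.1285) = 1550 × 4.823514 = 7,476.4467
Discount back 9 years: 7,476.4467 × (1+0.1285)^(−9) = 7,476.4467 × 0.336888 = 2,518.7274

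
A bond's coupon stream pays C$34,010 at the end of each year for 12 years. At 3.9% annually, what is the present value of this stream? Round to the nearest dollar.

C$321,046

Annuity factor a(12|0.039) = 9.439764; PV = 34010 × 9.439764 = 321,046.3906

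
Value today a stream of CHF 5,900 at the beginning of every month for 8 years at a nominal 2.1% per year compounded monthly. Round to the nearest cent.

CHF 521,871.68

With 12 periods per year: i = 0.00175, n = 96.
PV = PMT · [1 − (1+i)^(−n)] / i × (1+i) = 5900 · 88.452827 = 521,871.6803
Payments are at the start of each period, so multiply by (1+i).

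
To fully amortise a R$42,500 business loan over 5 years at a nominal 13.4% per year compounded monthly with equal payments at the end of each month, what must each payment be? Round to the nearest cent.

R$975.73

i = 0.134/12 = 0.0111667 per month; n = 5·12 = 60.
PMT = 42500 / ( [1 − (1+0.0111667)^(−60)] / 0.0111667 ) = 42500 / 43.557117 = 975.7303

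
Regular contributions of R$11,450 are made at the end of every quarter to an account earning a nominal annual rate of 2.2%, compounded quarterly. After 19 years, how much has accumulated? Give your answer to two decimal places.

With 4 periods per year: i = 0.0055, n = 76.
FV = PMT · [(1+i)^n − 1] / i = 11450 · 94.033099 = 1,076,678.9879

R$1,076,678.99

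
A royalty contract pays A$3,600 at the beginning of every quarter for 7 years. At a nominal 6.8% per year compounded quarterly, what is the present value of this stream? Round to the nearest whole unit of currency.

A$81,030

Periodic rate i = 0.068/4 = 0.017; n = 7 × 4 = 28 periods.
PV = PMT · [1 − (1+i)^(−n)] / i × (1+i) = 3600 · 22.508366 = 81,030.1170
(annuity-due: payments at period start, so ×(1+i).)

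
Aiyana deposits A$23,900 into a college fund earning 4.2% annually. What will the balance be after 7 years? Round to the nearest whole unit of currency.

A$31,877

FV = 23,900 × (1 + 0.042)^7 = 31,876.5957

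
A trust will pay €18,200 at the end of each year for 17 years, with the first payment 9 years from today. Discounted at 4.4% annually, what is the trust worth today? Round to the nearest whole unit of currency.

€152,136

PV at t=8 (ordinary 17-year annuity): 18200 × a(17|0.044) = 18200 × 11.796802 = 214,701.8052
Discount back 8 years: 214,701.8052 × (1+0.044)^(−8) = 214,701.8052 × 0.708592 = 152,135.8996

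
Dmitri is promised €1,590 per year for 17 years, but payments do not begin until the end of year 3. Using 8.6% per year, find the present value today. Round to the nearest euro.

Value one period before first payment (t=2): 1590 × [1 − (1+0.086)^(−17)] / 0.086 = 1590 × 8.767719 = 13,940.6738
PV₀ = 13,940.6738 / (1+0.086)^2 = 13,940.6738 / 1.179396 = 11,820.1807

€11,820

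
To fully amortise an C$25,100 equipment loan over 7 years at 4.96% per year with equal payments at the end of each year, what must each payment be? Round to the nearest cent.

C$4,331.49

PMT = 25100 / ( [1 − (1+0.0496)^(−7)] / 0.0496 ) = 25100 / 5.794771 = 4,331.4915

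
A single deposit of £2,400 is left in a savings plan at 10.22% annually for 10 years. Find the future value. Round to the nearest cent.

£6,350.61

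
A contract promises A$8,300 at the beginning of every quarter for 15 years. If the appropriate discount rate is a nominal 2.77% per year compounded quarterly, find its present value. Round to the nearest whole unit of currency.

A$409,177

With 4 periods per year: i = 0.006925, n = 60.
PV = PMT · [1 − (1+i)^(−n)] / i × (1+i) = 8300 · 49.298460 = 409,177.2164
(annuity-due: payments at period start, so ×(1+i).)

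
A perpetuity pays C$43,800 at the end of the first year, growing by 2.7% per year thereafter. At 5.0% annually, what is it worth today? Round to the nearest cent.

PV = PMT / (i − g) = 43800 / (0.05 − 0.027) = 43800 / 0.023000 = 1,904,347.8261

C$1,904,347.83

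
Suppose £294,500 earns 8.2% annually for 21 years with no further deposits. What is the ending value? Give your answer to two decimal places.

FV = 294,500 × (1 + 0.082)^21 = 1,541,195.6527

£1,541,195.65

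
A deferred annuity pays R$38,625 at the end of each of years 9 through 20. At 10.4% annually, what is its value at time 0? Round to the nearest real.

PV at t=8 (ordinary 12-year annuity): 38625 × a(12|0.104) = 38625 × 6.682211 = 258,100.3972
PV₀ = 258,100.3972 / (1+0.104)^8 = 258,100.3972 / 2.206747 = 116,959.6569

R$116,960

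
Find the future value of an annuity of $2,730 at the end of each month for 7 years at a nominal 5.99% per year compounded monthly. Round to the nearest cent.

With 12 periods per year: i = 0.00499167, n = 84.
Accumulation factor s(84|0.00499167) = 104.035600; FV = 2730 × 104.035600 = 284,017.1879

$284,017.19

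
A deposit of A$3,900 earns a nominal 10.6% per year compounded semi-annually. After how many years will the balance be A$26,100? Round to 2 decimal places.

Periodic rate i = 0.106/2 = 0.053.
n = ln(26100/3900) / ln(1+0.053) = ln(6.69231) / 0.051643 = 36.8094 half-years
= 36.8094/2 years

18.40 years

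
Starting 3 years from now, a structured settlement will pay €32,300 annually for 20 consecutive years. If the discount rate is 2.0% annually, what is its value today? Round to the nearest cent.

€507,642.54

Value one period before first payment (t=2): 32300 × [1 − (1+0.02)^(−20)] / 0.02 = 32300 × 16.351433 = 528,151.2970
Discount back 2 years: 528,151.2970 × (1+0.02)^(−2) = 528,151.2970 × 0.961169 = 507,642.5385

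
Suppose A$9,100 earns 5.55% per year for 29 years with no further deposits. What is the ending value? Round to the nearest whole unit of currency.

A$43,584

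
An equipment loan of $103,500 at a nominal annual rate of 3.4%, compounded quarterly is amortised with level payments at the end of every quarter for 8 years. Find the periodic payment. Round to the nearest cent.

i = 0.034/4 = 0.0085 per quarter; n = 8·4 = 32.
Annuity-PV factor = 27.914058; PMT = 103500 / 27.914058 = 3,707.8092

$3,707.81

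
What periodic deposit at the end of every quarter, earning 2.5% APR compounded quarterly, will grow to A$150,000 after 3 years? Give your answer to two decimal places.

With 4 periods per year: i = 0.00625, n = 12.
PMT = 150000 / ( [(1+0.00625)^12 − 1] / 0.00625 ) = 150000 / 12.421216 = 12,076.1125

A$12,076.11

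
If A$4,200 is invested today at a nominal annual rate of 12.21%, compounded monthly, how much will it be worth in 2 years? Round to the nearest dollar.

A$5,355

With 12 periods per year: i = 0.010175, n = 24.
FV = PV·(1+i)^n = 4,200 × 1.275025 = 5,355.1061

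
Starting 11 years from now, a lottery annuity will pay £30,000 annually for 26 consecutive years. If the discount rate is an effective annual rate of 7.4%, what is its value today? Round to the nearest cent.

£167,512.72

PV at t=10 (ordinary 26-year annuity): 30000 × a(26|0.074) = 30000 × 11.401693 = 342,050.7957
Discount back 10 years: 342,050.7957 × (1+0.074)^(−10) = 342,050.7957 × 0.489731 = 167,512.7203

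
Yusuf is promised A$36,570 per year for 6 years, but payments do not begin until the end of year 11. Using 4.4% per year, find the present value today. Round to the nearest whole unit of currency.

Value one period before first payment (t=10): 36570 × [1 − (1+0.044)^(−6)] / 0.044 = 36570 × 5.174557 = 189,233.5315
Discount back 10 years: 189,233.5315 × (1+0.044)^(−10) = 189,233.5315 × 0.650122 = 123,024.9246

A$123,025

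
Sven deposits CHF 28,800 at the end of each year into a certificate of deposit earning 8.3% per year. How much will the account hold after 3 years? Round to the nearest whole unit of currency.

CHF 93,770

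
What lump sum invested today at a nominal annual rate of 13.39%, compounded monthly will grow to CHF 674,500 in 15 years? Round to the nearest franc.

CHF 91,523

With 12 periods per year: i = 0.0111583, n = 180.
PV = FV·(1+i)^(−n) = 674,500 × 0.135691 = 91,523.4080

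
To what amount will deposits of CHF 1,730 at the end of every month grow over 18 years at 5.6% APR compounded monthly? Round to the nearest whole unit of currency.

i = 0.056/12 = 0.00466667 per month; n = 18·12 = 216.
FV = PMT · [(1+i)^n − 1] / i = 1730 · 371.506726 = 642,706.6365

CHF 642,707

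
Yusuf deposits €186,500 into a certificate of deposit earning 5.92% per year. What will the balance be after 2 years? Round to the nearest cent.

€209,235.22

186,500 × (1+0.0592)^2 = 186,500 × 1.121905 = 209,235.2154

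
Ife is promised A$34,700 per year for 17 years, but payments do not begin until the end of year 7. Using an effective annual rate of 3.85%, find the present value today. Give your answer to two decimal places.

PV at t=6 (ordinary 17-year annuity): 34700 × a(17|0.0385) = 34700 × 12.308424 = 427,102.3254
Discount back 6 years: 427,102.3254 × (1+0.0385)^(−6) = 427,102.3254 × 0.797188 = 340,481.0384

A$340,481.04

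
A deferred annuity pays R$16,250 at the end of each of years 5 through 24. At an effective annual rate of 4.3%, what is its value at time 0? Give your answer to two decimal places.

R$181,753.88

Value one period before first payment (t=4): 16250 × [1 − (1+0.043)^(−20)] / 0.043 = 16250 × 13.236329 = 215,090.3543
Discount back 4 years: 215,090.3543 × (1+0.043)^(−4) = 215,090.3543 × 0.845012 = 181,753.8844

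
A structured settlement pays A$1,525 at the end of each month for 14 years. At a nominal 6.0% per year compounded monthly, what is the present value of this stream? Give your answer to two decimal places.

i = 0.06/12 = 0.005 per month; n = 14·12 = 168.
PV = PMT · [1 − (1+i)^(−n)] / i = 1525 · 113.476990 = 173,052.4094

A$173,052.41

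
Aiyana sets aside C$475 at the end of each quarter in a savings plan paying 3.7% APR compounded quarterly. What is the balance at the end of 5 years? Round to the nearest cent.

i = 0.037/4 = 0.00925 per quarter; n = 5·4 = 20.
FV = PMT · [(1+i)^n − 1] / i = 475 · 21.858992 = 10,383.0212

C$10,383.02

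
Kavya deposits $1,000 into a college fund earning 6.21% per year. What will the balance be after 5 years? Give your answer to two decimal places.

1,000 × (1+0.0621)^5 = 1,000 × 1.351534 = 1,351.5342

$1,351.53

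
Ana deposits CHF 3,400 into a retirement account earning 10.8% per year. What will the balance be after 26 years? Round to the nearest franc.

CHF 48,923

3,400 × (1+0.108)^26 = 3,400 × 14.389105 = 48,922.9557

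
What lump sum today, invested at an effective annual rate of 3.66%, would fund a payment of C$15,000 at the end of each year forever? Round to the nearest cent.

C$409,836.07

PV = C/r = 15000/0.0366 = 409,836.0656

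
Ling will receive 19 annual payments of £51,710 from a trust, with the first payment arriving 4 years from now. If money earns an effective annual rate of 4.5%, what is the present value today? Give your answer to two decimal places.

£570,643.66

PV at t=3 (ordinary 19-year annuity): 51710 × a(19|0.045) = 51710 × 12.593294 = 651,199.2116
PV₀ = 651,199.2116 / (1+0.045)^3 = 651,199.2116 / 1.141166 = 570,643.6577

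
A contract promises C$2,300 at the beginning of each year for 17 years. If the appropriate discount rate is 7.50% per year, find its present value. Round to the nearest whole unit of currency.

PV = 2300 × [1 − (1+0.075)^(−17)] / 0.075 × (1+i) = 2300 × 10.141507 = 23,325.4655
(Beginning-of-period payments → annuity-due factor ×(1+i).)

C$23,325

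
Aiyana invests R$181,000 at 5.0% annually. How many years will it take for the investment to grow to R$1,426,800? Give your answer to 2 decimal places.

42.32 years

n = ln(1.4268e+06/181000) / ln(1+0.05) = ln(7.88287) / 0.048790 = 42.3178 years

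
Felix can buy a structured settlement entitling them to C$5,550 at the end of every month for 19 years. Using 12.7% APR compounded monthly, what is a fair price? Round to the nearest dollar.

Periodic rate i = 0.127/12 = 0.0105833; n = 19 × 12 = 228 periods.
PV = 5550 × [1 − (1+0.0105833)^(−228)] / 0.0105833 = 5550 × 85.919161 = 476,851.3460

C$476,851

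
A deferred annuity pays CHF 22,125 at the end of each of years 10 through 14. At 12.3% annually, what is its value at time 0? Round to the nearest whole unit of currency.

CHF 27,869

PV at t=9 (ordinary 5-year annuity): 22125 × a(5|0.123) = 22125 × 3.578146 = 79,166.4741
Discount back 9 years: 79,166.4741 × (1+0.123)^(−9) = 79,166.4741 × 0.352032 = 27,869.1354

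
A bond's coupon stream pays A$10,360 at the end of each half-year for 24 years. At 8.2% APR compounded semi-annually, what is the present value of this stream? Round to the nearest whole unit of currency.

Periodic rate i = 0.082/2 = 0.041; n = 24 × 2 = 48 periods.
PV = PMT · [1 − (1+i)^(−n)] / i = 10360 · 20.845531 = 215,959.6960

A$215,960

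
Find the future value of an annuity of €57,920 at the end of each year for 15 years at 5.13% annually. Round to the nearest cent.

€1,262,129.03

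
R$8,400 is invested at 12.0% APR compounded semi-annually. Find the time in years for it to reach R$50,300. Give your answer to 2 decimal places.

15.36 years

Periodic rate i = 0.12/2 = 0.06.
(1+i)^n = 50300/8400 = 5.98810, so n = ln 5.98810 / ln 1.06 = 30.7158 half-years
= 30.7158/2 years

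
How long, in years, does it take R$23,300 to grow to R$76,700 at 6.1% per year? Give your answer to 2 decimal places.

(1+i)^n = 76700/23300 = 3.29185, so n = ln 3.29185 / ln 1.061 = 20.1218 years

20.12 years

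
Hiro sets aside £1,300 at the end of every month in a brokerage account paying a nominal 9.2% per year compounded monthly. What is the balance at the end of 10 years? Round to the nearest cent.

Periodic rate i = 0.092/12 = 0.00766667; n = 10 × 12 = 120 periods.
Accumulation factor s(120|0.00766667) = 195.717569; FV = 1300 × 195.717569 = 254,432.8392

£254,432.84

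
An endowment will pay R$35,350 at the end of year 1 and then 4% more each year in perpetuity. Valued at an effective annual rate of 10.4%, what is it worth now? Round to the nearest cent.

R$552,343.75

PV = PMT / (i − g) = 35350 / (0.104 − 0.04) = 35350 / 0.064000 = 552,343.7500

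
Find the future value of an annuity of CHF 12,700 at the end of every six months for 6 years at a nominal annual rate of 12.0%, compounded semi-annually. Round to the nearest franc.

CHF 214,248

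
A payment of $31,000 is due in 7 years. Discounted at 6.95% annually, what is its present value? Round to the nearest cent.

PV = FV·(1+i)^(−n) = 31,000 × 0.624791 = 19,368.5082

$19,368.51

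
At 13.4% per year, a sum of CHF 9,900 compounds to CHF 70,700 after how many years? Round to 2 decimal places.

(1+i)^n = 70700/9900 = 7.14141, so n = ln 7.14141 / ln 1.134 = 15.6333 years

15.63 years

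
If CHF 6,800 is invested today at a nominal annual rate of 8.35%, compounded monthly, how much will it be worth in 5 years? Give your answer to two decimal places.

CHF 10,308.58

Periodic rate i = 0.0835/12 = 0.00695833; n = 5 × 12 = 60 periods.
FV = 6,800 × (1 + 0.00695833)^60 = 10,308.5821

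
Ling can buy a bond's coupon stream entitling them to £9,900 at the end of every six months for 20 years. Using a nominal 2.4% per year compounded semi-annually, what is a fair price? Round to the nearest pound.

£313,043

i = 0.024/2 = 0.012 per half-year; n = 20·2 = 40.
PV = 9900 × [1 − (1+0.012)^(−40)] / 0.012 = 9900 × 31.620509 = 313,043.0437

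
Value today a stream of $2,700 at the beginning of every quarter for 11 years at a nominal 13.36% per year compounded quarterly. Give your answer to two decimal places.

$63,856.12

With 4 periods per year: i = 0.0334, n = 44.
PV = 2700 × [1 − (1+0.0334)^(−44)] / 0.0334 × (1+i) = 2700 × 23.650416 = 63,856.1235
(Beginning-of-period payments → annuity-due factor ×(1+i).)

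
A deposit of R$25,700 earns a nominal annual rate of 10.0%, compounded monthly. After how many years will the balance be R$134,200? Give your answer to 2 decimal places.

16.60 years

Periodic rate i = 0.1/12 = 0.00833333.
(1+i)^n = 134200/25700 = 5.22179, so n = ln 5.22179 / ln 1.00833 = 199.1661 months
= 199.1661/12 years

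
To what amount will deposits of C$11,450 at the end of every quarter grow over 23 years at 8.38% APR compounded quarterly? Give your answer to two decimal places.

C$3,135,030.25

Periodic rate i = 0.0838/4 = 0.02095; n = 23 × 4 = 92 periods.
FV = 11450 × [(1+0.02095)^92 − 1] / 0.02095 = 11450 × 273.801769 = 3,135,030.2509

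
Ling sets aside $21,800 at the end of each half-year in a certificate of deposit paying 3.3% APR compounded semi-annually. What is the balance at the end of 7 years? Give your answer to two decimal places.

$340,194.40

Periodic rate i = 0.033/2 = 0.0165; n = 7 × 2 = 14 periods.
FV = 21800 × [(1+0.0165)^14 − 1] / 0.0165 = 21800 × 15.605248 = 340,194.4009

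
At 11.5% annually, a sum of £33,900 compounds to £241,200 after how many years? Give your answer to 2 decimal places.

18.03 years

(1+i)^n = 241200/33900 = 7.11504, so n = ln 7.11504 / ln 1.115 = 18.0260 years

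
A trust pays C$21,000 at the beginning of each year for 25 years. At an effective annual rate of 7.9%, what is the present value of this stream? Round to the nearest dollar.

Annuity factor a(25|0.079) × (1+i) = 11.617156; PV = 21000 × 11.617156 = 243,960.2816
(Beginning-of-period payments → annuity-due factor ×(1+i).)

C$243,960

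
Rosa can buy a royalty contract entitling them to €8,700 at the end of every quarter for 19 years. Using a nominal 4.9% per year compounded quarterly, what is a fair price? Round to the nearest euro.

€428,683

With 4 periods per year: i = 0.01225, n = 76.
Annuity factor a(76|0.01225) = 49.273867; PV = 8700 × 49.273867 = 428,682.6448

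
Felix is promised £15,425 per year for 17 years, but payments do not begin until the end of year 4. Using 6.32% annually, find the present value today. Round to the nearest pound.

£131,429

Value one period before first payment (t=3): 15425 × [1 − (1+0.0632)^(−17)] / 0.0632 = 15425 × 10.240288 = 157,956.4457
PV₀ = 157,956.4457 / (1+0.0632)^3 = 157,956.4457 / 1.201835 = 131,429.3769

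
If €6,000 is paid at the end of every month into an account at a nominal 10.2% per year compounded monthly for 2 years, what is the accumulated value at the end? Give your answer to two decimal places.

€158,993.93

Periodic rate i = 0.102/12 = 0.0085; n = 2 × 12 = 24 periods.
FV = 6000 × [(1+0.0085)^24 − 1] / 0.0085 = 6000 × 26.498988 = 158,993.9260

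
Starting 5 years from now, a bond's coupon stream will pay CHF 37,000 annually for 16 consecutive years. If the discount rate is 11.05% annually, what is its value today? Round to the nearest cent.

Value one period before first payment (t=4): 37000 × [1 − (1+0.1105)^(−16)] / 0.1105 = 37000 × 7.358006 = 272,246.2260
PV₀ = 272,246.2260 / (1+0.1105)^4 = 272,246.2260 / 1.520808 = 179,014.2554

CHF 179,014.26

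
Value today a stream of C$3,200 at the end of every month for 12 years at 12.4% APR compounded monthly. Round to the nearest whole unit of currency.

C$239,209

With 12 periods per year: i = 0.0103333, n = 144.
Annuity factor a(144|0.0103333) = 74.752769; PV = 3200 × 74.752769 = 239,208.8618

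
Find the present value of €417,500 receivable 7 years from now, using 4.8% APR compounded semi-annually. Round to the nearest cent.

€299,541.56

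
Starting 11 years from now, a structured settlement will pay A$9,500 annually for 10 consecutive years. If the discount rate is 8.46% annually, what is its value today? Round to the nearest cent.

Value one period before first payment (t=10): 9500 × [1 − (1+0.0846)^(−10)] / 0.0846 = 9500 × 6.573058 = 62,444.0534
PV₀ = 62,444.0534 / (1+0.0846)^10 = 62,444.0534 / 2.252662 = 27,720.1187

A$27,720.12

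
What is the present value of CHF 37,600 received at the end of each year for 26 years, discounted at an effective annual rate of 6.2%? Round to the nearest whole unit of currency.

PV = 37600 × [1 − (1+0.062)^(−26)] / 0.062 = 37600 × 12.753278 = 479,523.2379

CHF 479,523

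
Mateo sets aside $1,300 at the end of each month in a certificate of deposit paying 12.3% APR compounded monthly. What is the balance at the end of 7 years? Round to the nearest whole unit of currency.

i = 0.123/12 = 0.01025 per month; n = 7·12 = 84.
FV = 1300 × [(1+0.01025)^84 − 1] / 0.01025 = 1300 × 132.212715 = 171,876.5297

$171,877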